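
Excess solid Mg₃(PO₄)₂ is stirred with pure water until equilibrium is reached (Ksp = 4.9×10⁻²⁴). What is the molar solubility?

Mg₃(PO₄)₂(s) ⇌ 3 Mg²⁺(aq) + 2 PO₄³⁻(aq)
Call the molar solubility s, so that [Mg²⁺] = 3s and [PO₄³⁻] = 2s.
Ksp = [Mg²⁺]^3[PO₄³⁻]^2 = (3s)^3 · (2s)^2 = 108s^5
108s^5 = 4.9×10⁻²⁴  ⇒  s^5 = 4.5×10⁻²⁶
s = (4.5×10⁻²⁶)^(1/5) = 8.5×10⁻⁶ M

8.5×10⁻⁶ M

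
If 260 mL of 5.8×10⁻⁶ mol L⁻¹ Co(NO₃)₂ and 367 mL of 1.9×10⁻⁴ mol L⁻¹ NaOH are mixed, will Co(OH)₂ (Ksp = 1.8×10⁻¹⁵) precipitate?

Total volume after mixing = 260 + 367 = 627 mL.
[Co²⁺] = (5.8×10⁻⁶)(260)/627 = 2.4×10⁻⁶ mol L⁻¹
[OH⁻] = (1.9×10⁻⁴)(367)/627 = 1.1×10⁻⁴ mol L⁻¹
Q = [Co²⁺][OH⁻]^2 = 3.0×10⁻¹⁴
Since Q (3.0×10⁻¹⁴) exceeds Ksp (1.8×10⁻¹⁵), Co(OH)₂ will precipitate.

Yes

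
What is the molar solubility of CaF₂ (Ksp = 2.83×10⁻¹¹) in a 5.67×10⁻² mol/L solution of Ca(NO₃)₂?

CaF₂(s) ⇌ Ca²⁺(aq) + 2 F⁻(aq)
The solution already contains Ca²⁺ at 5.67×10⁻² mol/L. Let s be the molar solubility of CaF₂.
[Ca²⁺] ≈ 5.67×10⁻² mol/L (common ion dominates); [F⁻] = 2s.
Ksp = [Ca²⁺][F⁻]^2 = (5.67×10⁻²)(2s)^2
(2s)^2 = 2.83×10⁻¹¹ / (5.67×10⁻²) = 4.99×10⁻¹⁰
s = 1.12×10⁻⁵ mol/L

1.12×10⁻⁵ M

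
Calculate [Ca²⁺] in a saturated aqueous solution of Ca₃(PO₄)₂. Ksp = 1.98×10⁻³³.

Ca₃(PO₄)₂(s) ⇌ 3 Ca²⁺(aq) + 2 PO₄³⁻(aq)
Call the molar solubility s, so that [Ca²⁺] = 3s and [PO₄³⁻] = 2s.
Ksp = [Ca²⁺]^3[PO₄³⁻]^2 = (3s)^3 · (2s)^2 = 108s^5 = 1.98×10⁻³³
s = 1.13×10⁻⁷ M
[Ca²⁺] = 3s = 3.39×10⁻⁷ M

3.39×10⁻⁷ M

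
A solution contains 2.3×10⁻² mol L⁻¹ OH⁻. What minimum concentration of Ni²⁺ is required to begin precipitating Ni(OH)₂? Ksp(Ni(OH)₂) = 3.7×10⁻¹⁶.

7.0×10⁻¹³ M

The threshold for precipitation is Q = Ksp.
Ni(OH)₂(s) ⇌ Ni²⁺(aq) + 2 OH⁻(aq)
Ksp = [Ni²⁺][OH⁻]^2 = [Ni²⁺](2.3×10⁻²)^2
[Ni²⁺] = 3.7×10⁻¹⁶ / (2.3×10⁻²)^2 = 7.0×10⁻¹³
[Ni²⁺] = 7.0×10⁻¹³ mol L⁻¹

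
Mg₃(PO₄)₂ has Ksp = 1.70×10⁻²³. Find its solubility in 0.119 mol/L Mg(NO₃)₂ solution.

5.02×10⁻¹¹ M

Mg₃(PO₄)₂(s) ⇌ 3 Mg²⁺(aq) + 2 PO₄³⁻(aq)
Mg²⁺ is already present at 0.119 mol/L. If s mol/L of Mg₃(PO₄)₂ dissolves, [PO₄³⁻] = 2s while [Mg²⁺] ≈ 0.119 mol/L.
Ksp = [Mg²⁺]^3[PO₄³⁻]^2 = (0.119)^3(2s)^2
(2s)^2 = 1.70×10⁻²³ / (0.119)^3 = 1.01×10⁻²⁰
s = 5.02×10⁻¹¹ mol/L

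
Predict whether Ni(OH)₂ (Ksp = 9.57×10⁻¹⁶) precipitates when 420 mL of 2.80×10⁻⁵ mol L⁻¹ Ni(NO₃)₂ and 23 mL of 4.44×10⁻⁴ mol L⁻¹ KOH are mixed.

Yes

After mixing, V = 420 mL + 23 mL = 443 mL.
[Ni²⁺] = (2.80×10⁻⁵)(420)/443 = 2.65×10⁻⁵ mol L⁻¹
[OH⁻] = (4.44×10⁻⁴)(23)/443 = 2.31×10⁻⁵ mol L⁻¹
Q = [Ni²⁺][OH⁻]^2 = 1.41×10⁻¹⁴
Because Q > Ksp (1.41×10⁻¹⁴ vs 9.57×10⁻¹⁶), a precipitate of Ni(OH)₂ forms.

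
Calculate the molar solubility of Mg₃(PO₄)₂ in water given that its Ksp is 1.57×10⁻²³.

Mg₃(PO₄)₂(s) ⇌ 3 Mg²⁺(aq) + 2 PO₄³⁻(aq)
If s mol/L of Mg₃(PO₄)₂ dissolves, [Mg²⁺] = 3s and [PO₄³⁻] = 2s.
Ksp = [Mg²⁺]^3[PO₄³⁻]^2 = (3s)^3 · (2s)^2 = 108s^5
108s^5 = 1.57×10⁻²³  ⇒  s^5 = 1.45×10⁻²⁵
s = 1.08×10⁻⁵ mol/L

1.08×10⁻⁵ M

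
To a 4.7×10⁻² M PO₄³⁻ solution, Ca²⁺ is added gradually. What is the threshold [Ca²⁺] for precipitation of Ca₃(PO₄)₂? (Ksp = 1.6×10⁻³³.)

Precipitation of each salt begins when its ion product equals Ksp.
Ca₃(PO₄)₂(s) ⇌ 3 Ca²⁺(aq) + 2 PO₄³⁻(aq)
Ksp = [Ca²⁺]^3[PO₄³⁻]^2 = [Ca²⁺]^3(4.7×10⁻²)^2
[Ca²⁺]^3 = 1.6×10⁻³³ / (4.7×10⁻²)^2 = 7.2×10⁻³¹
[Ca²⁺] = 9.0×10⁻¹¹ M

9.0×10⁻¹¹ M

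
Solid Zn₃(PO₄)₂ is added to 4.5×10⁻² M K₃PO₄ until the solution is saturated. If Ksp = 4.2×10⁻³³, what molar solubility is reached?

Zn₃(PO₄)₂(s) ⇌ 3 Zn²⁺(aq) + 2 PO₄³⁻(aq)
PO₄³⁻ is already present at 4.5×10⁻² M. If s mol/L of Zn₃(PO₄)₂ dissolves, [Zn²⁺] = 3s while [PO₄³⁻] ≈ 4.5×10⁻² M.
Ksp = [Zn²⁺]^3[PO₄³⁻]^2 = (3s)^3(4.5×10⁻²)^2
(3s)^3 = 4.2×10⁻³³ / (4.5×10⁻²)^2 = 2.1×10⁻³⁰
s = 4.3×10⁻¹¹ M

4.3×10⁻¹¹ M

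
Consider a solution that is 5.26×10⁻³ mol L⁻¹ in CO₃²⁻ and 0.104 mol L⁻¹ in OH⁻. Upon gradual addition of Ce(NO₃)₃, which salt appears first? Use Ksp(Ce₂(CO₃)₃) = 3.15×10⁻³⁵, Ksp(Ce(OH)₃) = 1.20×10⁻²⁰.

Precipitation of each salt begins when its ion product equals Ksp.
For Ce₂(CO₃)₃: [Ce³⁺] = (Ksp/[CO₃²⁻]^3)^(1/2) = 1.47×10⁻¹⁴ mol L⁻¹
For Ce(OH)₃: [Ce³⁺] = (Ksp/[OH⁻]^3) = 1.07×10⁻¹⁷ mol L⁻¹
The smaller threshold [Ce³⁺] is reached first, so Ce(OH)₃ precipitates first.

Ce(OH)₃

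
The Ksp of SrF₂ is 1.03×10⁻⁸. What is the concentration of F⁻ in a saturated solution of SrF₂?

SrF₂(s) ⇌ Sr²⁺(aq) + 2 F⁻(aq)
With molar solubility s: [Sr²⁺] = s, [F⁻] = 2s.
Ksp = [Sr²⁺][F⁻]^2 = s · (2s)^2 = 4s^3 = 1.03×10⁻⁸
s = 1.37×10⁻³ mol L⁻¹
[F⁻] = 2s = 2.74×10⁻³ mol L⁻¹

2.74×10⁻³ M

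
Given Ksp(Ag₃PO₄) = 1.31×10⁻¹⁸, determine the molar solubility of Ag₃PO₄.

1.48×10⁻⁵ M

Ag₃PO₄(s) ⇌ 3 Ag⁺(aq) + PO₄³⁻(aq)
If s mol/L of Ag₃PO₄ dissolves, [Ag⁺] = 3s and [PO₄³⁻] = s.
Ksp = [Ag⁺]^3[PO₄³⁻] = (3s)^3 · s = 27s^4
27s^4 = 1.31×10⁻¹⁸  ⇒  s^4 = 4.85×10⁻²⁰
s = 1.48×10⁻⁵ mol L⁻¹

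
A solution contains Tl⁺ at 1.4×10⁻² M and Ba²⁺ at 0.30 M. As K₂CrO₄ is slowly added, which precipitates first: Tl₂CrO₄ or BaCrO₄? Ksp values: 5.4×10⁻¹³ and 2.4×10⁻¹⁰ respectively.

BaCrO₄

Each salt precipitates once Q = Ksp for that salt.
For Tl₂CrO₄: [CrO₄²⁻] = (Ksp/[Tl⁺]^2) = 2.8×10⁻⁹ M
For BaCrO₄: [CrO₄²⁻] = (Ksp/[Ba²⁺]) = 8.0×10⁻¹⁰ M
BaCrO₄ requires the lower [CrO₄²⁻], so it precipitates first.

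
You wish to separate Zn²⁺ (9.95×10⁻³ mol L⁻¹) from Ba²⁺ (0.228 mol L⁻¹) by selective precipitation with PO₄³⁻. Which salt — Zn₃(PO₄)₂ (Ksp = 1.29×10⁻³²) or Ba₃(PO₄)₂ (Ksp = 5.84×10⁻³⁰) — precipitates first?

Ba₃(PO₄)₂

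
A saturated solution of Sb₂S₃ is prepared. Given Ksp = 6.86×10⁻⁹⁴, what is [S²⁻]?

2.74×10⁻¹⁹ M

Sb₂S₃(s) ⇌ 2 Sb³⁺(aq) + 3 S²⁻(aq)
Let s be the molar solubility. Then [Sb³⁺] = 2s and [S²⁻] = 3s.
Ksp = [Sb³⁺]^2[S²⁻]^3 = (2s)^2 · (3s)^3 = 108s^5 = 6.86×10⁻⁹⁴
s = 9.13×10⁻²⁰ mol/L
[S²⁻] = 3s = 2.74×10⁻¹⁹ mol/L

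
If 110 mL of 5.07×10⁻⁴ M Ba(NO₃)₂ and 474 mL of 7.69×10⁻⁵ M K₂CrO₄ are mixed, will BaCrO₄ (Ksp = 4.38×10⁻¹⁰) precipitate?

Yes

Total volume after mixing = 110 + 474 = 584 mL.
[Ba²⁺] = (5.07×10⁻⁴)(110)/584 = 9.55×10⁻⁵ M
[CrO₄²⁻] = (7.69×10⁻⁵)(474)/584 = 6.24×10⁻⁵ M
Q = [Ba²⁺][CrO₄²⁻] = 5.96×10⁻⁹
Q = 5.96×10⁻⁹ > Ksp = 4.38×10⁻¹⁰, so the solution is supersaturated and BaCrO₄ precipitates.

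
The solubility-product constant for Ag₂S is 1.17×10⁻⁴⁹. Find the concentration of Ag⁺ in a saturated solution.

6.16×10⁻¹⁷ M

Ag₂S(s) ⇌ 2 Ag⁺(aq) + S²⁻(aq)
If s mol/L of Ag₂S dissolves, [Ag⁺] = 2s and [S²⁻] = s.
Ksp = [Ag⁺]^2[S²⁻] = (2s)^2 · s = 4s^3 = 1.17×10⁻⁴⁹
s = 3.08×10⁻¹⁷ M
[Ag⁺] = 2s = 6.16×10⁻¹⁷ M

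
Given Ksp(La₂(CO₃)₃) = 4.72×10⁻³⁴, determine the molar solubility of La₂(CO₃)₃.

8.47×10⁻⁸ M

La₂(CO₃)₃(s) ⇌ 2 La³⁺(aq) + 3 CO₃²⁻(aq)
For each mole of La₂(CO₃)₃ that dissolves per liter, [La³⁺] = 2s and [CO₃²⁻] = 3s; let s denote this solubility.
Ksp = [La³⁺]^2[CO₃²⁻]^3 = (2s)^2 · (3s)^3 = 108s^5
108s^5 = 4.72×10⁻³⁴  ⇒  s^5 = 4.37×10⁻³⁶
s = (4.37×10⁻³⁶)^(1/5) = 8.47×10⁻⁸ M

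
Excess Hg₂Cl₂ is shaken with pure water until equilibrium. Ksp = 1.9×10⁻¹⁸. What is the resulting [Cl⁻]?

1.6×10⁻⁶ M

Hg₂Cl₂(s) ⇌ Hg₂²⁺(aq) + 2 Cl⁻(aq)
For each mole of Hg₂Cl₂ that dissolves per liter, [Hg₂²⁺] = s and [Cl⁻] = 2s; let s denote this solubility.
Ksp = [Hg₂²⁺][Cl⁻]^2 = s · (2s)^2 = 4s^3 = 1.9×10⁻¹⁸
s = 7.8×10⁻⁷ M
[Cl⁻] = 2s = 1.6×10⁻⁶ M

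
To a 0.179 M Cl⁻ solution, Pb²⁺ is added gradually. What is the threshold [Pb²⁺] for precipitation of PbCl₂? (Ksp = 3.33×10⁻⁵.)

Precipitation begins when Q = Ksp.
PbCl₂(s) ⇌ Pb²⁺(aq) + 2 Cl⁻(aq)
Ksp = [Pb²⁺][Cl⁻]^2 = [Pb²⁺](0.179)^2
[Pb²⁺] = 3.33×10⁻⁵ / (0.179)^2 = 1.04×10⁻³
[Pb²⁺] = 1.04×10⁻³ M

1.04×10⁻³ M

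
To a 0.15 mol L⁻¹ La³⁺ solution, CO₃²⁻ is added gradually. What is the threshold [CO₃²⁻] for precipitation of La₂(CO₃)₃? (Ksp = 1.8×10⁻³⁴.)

2.0×10⁻¹¹ M

A salt starts to precipitate once the ion product Q reaches its Ksp.
La₂(CO₃)₃(s) ⇌ 2 La³⁺(aq) + 3 CO₃²⁻(aq)
Ksp = [La³⁺]^2[CO₃²⁻]^3 = [CO₃²⁻]^3(0.15)^2
[CO₃²⁻]^3 = 1.8×10⁻³⁴ / (0.15)^2 = 8.0×10⁻³³
[CO₃²⁻] = 2.0×10⁻¹¹ mol L⁻¹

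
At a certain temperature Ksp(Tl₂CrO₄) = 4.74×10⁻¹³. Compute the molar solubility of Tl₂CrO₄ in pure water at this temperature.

4.91×10⁻⁵ M

Tl₂CrO₄(s) ⇌ 2 Tl⁺(aq) + CrO₄²⁻(aq)
With molar solubility s: [Tl⁺] = 2s, [CrO₄²⁻] = s.
Ksp = [Tl⁺]^2[CrO₄²⁻] = (2s)^2 · s = 4s^3
4s^3 = 4.74×10⁻¹³  ⇒  s^3 = 1.19×10⁻¹³
s = 4.91×10⁻⁵ mol L⁻¹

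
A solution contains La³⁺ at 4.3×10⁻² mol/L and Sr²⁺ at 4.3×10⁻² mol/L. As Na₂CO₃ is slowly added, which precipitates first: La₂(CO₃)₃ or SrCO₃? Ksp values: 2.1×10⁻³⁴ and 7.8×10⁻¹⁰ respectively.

La₂(CO₃)₃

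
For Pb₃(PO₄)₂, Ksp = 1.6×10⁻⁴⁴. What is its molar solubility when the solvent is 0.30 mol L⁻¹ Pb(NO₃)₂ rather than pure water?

3.8×10⁻²² M

Pb₃(PO₄)₂(s) ⇌ 3 Pb²⁺(aq) + 2 PO₄³⁻(aq)
With Pb²⁺ already at 0.30 mol L⁻¹ and s small, take [Pb²⁺] ≈ 0.30 mol L⁻¹ and [PO₄³⁻] = 2s.
Ksp = [Pb²⁺]^3[PO₄³⁻]^2 = (0.30)^3(2s)^2
(2s)^2 = 1.6×10⁻⁴⁴ / (0.30)^3 = 5.9×10⁻⁴³
s = 3.8×10⁻²² mol L⁻¹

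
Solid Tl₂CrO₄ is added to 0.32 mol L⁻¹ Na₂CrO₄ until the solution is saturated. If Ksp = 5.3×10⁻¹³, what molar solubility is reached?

Tl₂CrO₄(s) ⇌ 2 Tl⁺(aq) + CrO₄²⁻(aq)
Let s be the solubility of Tl₂CrO₄ here. The common ion gives [CrO₄²⁻] ≈ 0.32 mol L⁻¹, and [Tl⁺] = 2s.
Ksp = [Tl⁺]^2[CrO₄²⁻] = (2s)^2(0.32)
(2s)^2 = 5.3×10⁻¹³ / (0.32) = 1.7×10⁻¹²
s = 6.4×10⁻⁷ mol L⁻¹

6.4×10⁻⁷ M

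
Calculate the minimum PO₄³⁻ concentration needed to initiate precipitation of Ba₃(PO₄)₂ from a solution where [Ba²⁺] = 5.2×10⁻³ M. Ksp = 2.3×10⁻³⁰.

4.0×10⁻¹² M

A salt starts to precipitate once the ion product Q reaches its Ksp.
Ba₃(PO₄)₂(s) ⇌ 3 Ba²⁺(aq) + 2 PO₄³⁻(aq)
Ksp = [Ba²⁺]^3[PO₄³⁻]^2 = [PO₄³⁻]^2(5.2×10⁻³)^3
[PO₄³⁻]^2 = 2.3×10⁻³⁰ / (5.2×10⁻³)^3 = 1.6×10⁻²³
[PO₄³⁻] = 4.0×10⁻¹² M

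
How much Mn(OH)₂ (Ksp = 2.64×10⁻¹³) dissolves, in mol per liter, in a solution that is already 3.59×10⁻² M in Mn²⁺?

Mn(OH)₂(s) ⇌ Mn²⁺(aq) + 2 OH⁻(aq)
With Mn²⁺ already at 3.59×10⁻² M and s small, take [Mn²⁺] ≈ 3.59×10⁻² M and [OH⁻] = 2s.
Ksp = [Mn²⁺][OH⁻]^2 = (3.59×10⁻²)(2s)^2
(2s)^2 = 2.64×10⁻¹³ / (3.59×10⁻²) = 7.35×10⁻¹²
s = 1.36×10⁻⁶ M

1.36×10⁻⁶ M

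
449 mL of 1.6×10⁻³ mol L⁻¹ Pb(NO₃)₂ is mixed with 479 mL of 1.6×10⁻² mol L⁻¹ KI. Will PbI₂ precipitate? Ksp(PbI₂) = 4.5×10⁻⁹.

Yes

The combined volume is 928 mL.
[Pb²⁺] = (1.6×10⁻³)(449)/928 = 7.7×10⁻⁴ mol L⁻¹
[I⁻] = (1.6×10⁻²)(479)/928 = 8.3×10⁻³ mol L⁻¹
Q = [Pb²⁺][I⁻]^2 = 5.3×10⁻⁸
Because Q > Ksp (5.3×10⁻⁸ vs 4.5×10⁻⁹), a precipitate of PbI₂ forms.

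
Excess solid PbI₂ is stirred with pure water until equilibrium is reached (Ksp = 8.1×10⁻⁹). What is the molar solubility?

PbI₂(s) ⇌ Pb²⁺(aq) + 2 I⁻(aq)
Let s be the molar solubility. Then [Pb²⁺] = s and [I⁻] = 2s.
Ksp = [Pb²⁺][I⁻]^2 = s · (2s)^2 = 4s^3
4s^3 = 8.1×10⁻⁹  ⇒  s^3 = 2.0×10⁻⁹
s = 1.3×10⁻³ M

1.3×10⁻³ M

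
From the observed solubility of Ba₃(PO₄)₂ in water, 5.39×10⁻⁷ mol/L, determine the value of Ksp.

Ksp = 4.91×10⁻³⁰

Ba₃(PO₄)₂(s) ⇌ 3 Ba²⁺(aq) + 2 PO₄³⁻(aq)
Let s be the molar solubility. Then [Ba²⁺] = 3s and [PO₄³⁻] = 2s.
Ksp = [Ba²⁺]^3[PO₄³⁻]^2 = (3s)^3 · (2s)^2 = 108s^5
Ksp = 108 × (5.39×10⁻⁷)^5 = 4.91×10⁻³⁰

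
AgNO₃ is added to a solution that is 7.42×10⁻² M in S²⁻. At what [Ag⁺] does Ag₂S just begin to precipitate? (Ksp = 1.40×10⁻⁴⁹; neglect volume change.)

1.37×10⁻²⁴ M

Precipitation begins when Q = Ksp.
Ag₂S(s) ⇌ 2 Ag⁺(aq) + S²⁻(aq)
Ksp = [Ag⁺]^2[S²⁻] = [Ag⁺]^2(7.42×10⁻²)
[Ag⁺]^2 = 1.40×10⁻⁴⁹ / (7.42×10⁻²) = 1.89×10⁻⁴⁸
[Ag⁺] = 1.37×10⁻²⁴ M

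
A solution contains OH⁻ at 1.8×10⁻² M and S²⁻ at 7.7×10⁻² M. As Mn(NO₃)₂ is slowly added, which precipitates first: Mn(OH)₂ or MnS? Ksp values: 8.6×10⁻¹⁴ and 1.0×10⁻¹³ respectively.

Each salt precipitates once Q = Ksp for that salt.
For Mn(OH)₂: [Mn²⁺] = (Ksp/[OH⁻]^2) = 2.7×10⁻¹⁰ M
For MnS: [Mn²⁺] = (Ksp/[S²⁻]) = 1.3×10⁻¹² M
The smaller threshold [Mn²⁺] is reached first, so MnS precipitates first.

MnS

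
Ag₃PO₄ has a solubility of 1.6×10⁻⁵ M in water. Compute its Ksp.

Ksp = 1.8×10⁻¹⁸

Ag₃PO₄(s) ⇌ 3 Ag⁺(aq) + PO₄³⁻(aq)
If s mol/L of Ag₃PO₄ dissolves, [Ag⁺] = 3s and [PO₄³⁻] = s.
Ksp = [Ag⁺]^3[PO₄³⁻] = (3s)^3 · s = 27s^4
Ksp = 27 × (1.6×10⁻⁵)^4 = 1.8×10⁻¹⁸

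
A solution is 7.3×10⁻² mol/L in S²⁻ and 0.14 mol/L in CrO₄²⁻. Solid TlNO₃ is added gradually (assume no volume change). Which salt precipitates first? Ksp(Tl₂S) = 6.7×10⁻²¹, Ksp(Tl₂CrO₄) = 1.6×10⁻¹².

A salt starts to precipitate once the ion product Q reaches its Ksp.
For Tl₂S: [Tl⁺] = (Ksp/[S²⁻])^(1/2) = 3.0×10⁻¹⁰ mol/L
For Tl₂CrO₄: [Tl⁺] = (Ksp/[CrO₄²⁻])^(1/2) = 3.4×10⁻⁶ mol/L
Since Tl₂S needs less Tl⁺ to reach saturation, it precipitates first.

Tl₂S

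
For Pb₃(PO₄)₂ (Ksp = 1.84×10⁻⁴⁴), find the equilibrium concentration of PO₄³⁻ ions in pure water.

1.40×10⁻⁹ M

Pb₃(PO₄)₂(s) ⇌ 3 Pb²⁺(aq) + 2 PO₄³⁻(aq)
With molar solubility s: [Pb²⁺] = 3s, [PO₄³⁻] = 2s.
Ksp = [Pb²⁺]^3[PO₄³⁻]^2 = (3s)^3 · (2s)^2 = 108s^5 = 1.84×10⁻⁴⁴
s = 7.02×10⁻¹⁰ mol L⁻¹
[PO₄³⁻] = 2s = 1.40×10⁻⁹ mol L⁻¹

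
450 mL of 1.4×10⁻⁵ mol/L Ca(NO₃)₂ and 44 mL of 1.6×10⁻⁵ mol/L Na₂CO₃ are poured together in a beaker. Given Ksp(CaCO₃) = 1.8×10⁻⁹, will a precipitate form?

No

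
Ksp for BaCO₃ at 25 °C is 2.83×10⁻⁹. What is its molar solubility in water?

BaCO₃(s) ⇌ Ba²⁺(aq) + CO₃²⁻(aq)
Call the molar solubility s, so that [Ba²⁺] = s and [CO₃²⁻] = s.
Ksp = [Ba²⁺][CO₃²⁻] = s · s = s^2
s^2 = 2.83×10⁻⁹
s = 5.32×10⁻⁵ mol/L

5.32×10⁻⁵ M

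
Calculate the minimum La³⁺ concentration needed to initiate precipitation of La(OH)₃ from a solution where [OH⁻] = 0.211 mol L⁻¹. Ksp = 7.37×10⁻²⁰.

7.85×10⁻¹⁸ M

Precipitation begins when Q = Ksp.
La(OH)₃(s) ⇌ La³⁺(aq) + 3 OH⁻(aq)
Ksp = [La³⁺][OH⁻]^3 = [La³⁺](0.211)^3
[La³⁺] = 7.37×10⁻²⁰ / (0.211)^3 = 7.85×10⁻¹⁸
[La³⁺] = 7.85×10⁻¹⁸ mol L⁻¹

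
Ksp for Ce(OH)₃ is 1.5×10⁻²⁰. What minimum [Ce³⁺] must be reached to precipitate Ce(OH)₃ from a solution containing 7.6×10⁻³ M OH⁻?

Precipitation begins when Q = Ksp.
Ce(OH)₃(s) ⇌ Ce³⁺(aq) + 3 OH⁻(aq)
Ksp = [Ce³⁺][OH⁻]^3 = [Ce³⁺](7.6×10⁻³)^3
[Ce³⁺] = 1.5×10⁻²⁰ / (7.6×10⁻³)^3 = 3.4×10⁻¹⁴
[Ce³⁺] = 3.4×10⁻¹⁴ M

3.4×10⁻¹⁴ M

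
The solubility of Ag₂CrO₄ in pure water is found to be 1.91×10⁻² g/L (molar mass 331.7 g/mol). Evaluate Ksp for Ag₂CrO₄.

Ksp = 7.64×10⁻¹³

Convert to molarity: s = 1.91×10⁻² / 331.7 = 5.7582×10⁻⁵ mol/L
Ag₂CrO₄(s) ⇌ 2 Ag⁺(aq) + CrO₄²⁻(aq)
Let s be the molar solubility. Then [Ag⁺] = 2s and [CrO₄²⁻] = s.
Ksp = [Ag⁺]^2[CrO₄²⁻] = (2s)^2 · s = 4s^3
Ksp = 4 × (5.7582×10⁻⁵)^3 = 7.64×10⁻¹³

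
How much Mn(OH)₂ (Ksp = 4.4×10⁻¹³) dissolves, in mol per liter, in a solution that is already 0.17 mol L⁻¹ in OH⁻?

Mn(OH)₂(s) ⇌ Mn²⁺(aq) + 2 OH⁻(aq)
The solution already contains OH⁻ at 0.17 mol L⁻¹. Let s be the molar solubility of Mn(OH)₂.
[OH⁻] ≈ 0.17 mol L⁻¹ (common ion dominates); [Mn²⁺] = s.
Ksp = [Mn²⁺][OH⁻]^2 = s(0.17)^2
s = 4.4×10⁻¹³ / (0.17)^2 = 1.5×10⁻¹¹
s = 1.5×10⁻¹¹ mol L⁻¹

1.5×10⁻¹¹ M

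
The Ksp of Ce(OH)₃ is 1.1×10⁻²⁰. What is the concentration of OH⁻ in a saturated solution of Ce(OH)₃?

1.3×10⁻⁵ M

Ce(OH)₃(s) ⇌ Ce³⁺(aq) + 3 OH⁻(aq)
For each mole of Ce(OH)₃ that dissolves per liter, [Ce³⁺] = s and [OH⁻] = 3s; let s denote this solubility.
Ksp = [Ce³⁺][OH⁻]^3 = s · (3s)^3 = 27s^4 = 1.1×10⁻²⁰
s = 4.5×10⁻⁶ mol/L
[OH⁻] = 3s = 1.3×10⁻⁵ mol/L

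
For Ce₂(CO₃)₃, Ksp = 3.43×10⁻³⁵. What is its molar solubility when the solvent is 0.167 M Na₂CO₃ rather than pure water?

4.29×10⁻¹⁷ M

Ce₂(CO₃)₃(s) ⇌ 2 Ce³⁺(aq) + 3 CO₃²⁻(aq)
The solution already contains CO₃²⁻ at 0.167 M. Let s be the molar solubility of Ce₂(CO₃)₃.
[CO₃²⁻] ≈ 0.167 M (common ion dominates); [Ce³⁺] = 2s.
Ksp = [Ce³⁺]^2[CO₃²⁻]^3 = (2s)^2(0.167)^3
(2s)^2 = 3.43×10⁻³⁵ / (0.167)^3 = 7.36×10⁻³³
s = 4.29×10⁻¹⁷ M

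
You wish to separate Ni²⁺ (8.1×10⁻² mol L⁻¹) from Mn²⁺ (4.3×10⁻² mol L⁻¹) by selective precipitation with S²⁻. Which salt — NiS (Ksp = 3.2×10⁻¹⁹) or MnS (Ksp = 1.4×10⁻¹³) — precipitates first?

Precipitation begins when Q = Ksp.
For NiS: [S²⁻] = (Ksp/[Ni²⁺]) = 4.0×10⁻¹⁸ mol L⁻¹
For MnS: [S²⁻] = (Ksp/[Mn²⁺]) = 3.3×10⁻¹² mol L⁻¹
Since NiS needs less S²⁻ to reach saturation, it precipitates first.

NiS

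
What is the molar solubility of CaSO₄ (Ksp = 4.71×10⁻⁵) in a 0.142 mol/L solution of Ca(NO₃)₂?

CaSO₄(s) ⇌ Ca²⁺(aq) + SO₄²⁻(aq)
Ca²⁺ is already present at 0.142 mol/L. If s mol/L of CaSO₄ dissolves, [SO₄²⁻] = s while [Ca²⁺] ≈ 0.142 mol/L.
Ksp = [Ca²⁺][SO₄²⁻] = (0.142)s
s = 4.71×10⁻⁵ / (0.142) = 3.32×10⁻⁴
s = 3.32×10⁻⁴ mol/L

3.32×10⁻⁴ M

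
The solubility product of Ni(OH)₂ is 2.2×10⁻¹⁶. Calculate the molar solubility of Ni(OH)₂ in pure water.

3.8×10⁻⁶ M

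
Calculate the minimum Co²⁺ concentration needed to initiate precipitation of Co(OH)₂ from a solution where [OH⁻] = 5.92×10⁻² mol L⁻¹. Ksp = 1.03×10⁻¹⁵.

2.94×10⁻¹³ M

The threshold for precipitation is Q = Ksp.
Co(OH)₂(s) ⇌ Co²⁺(aq) + 2 OH⁻(aq)
Ksp = [Co²⁺][OH⁻]^2 = [Co²⁺](5.92×10⁻²)^2
[Co²⁺] = 1.03×10⁻¹⁵ / (5.92×10⁻²)^2 = 2.94×10⁻¹³
[Co²⁺] = 2.94×10⁻¹³ mol L⁻¹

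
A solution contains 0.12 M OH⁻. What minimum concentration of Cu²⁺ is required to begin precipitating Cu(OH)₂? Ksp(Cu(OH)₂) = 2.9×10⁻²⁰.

Precipitation begins when Q = Ksp.
Cu(OH)₂(s) ⇌ Cu²⁺(aq) + 2 OH⁻(aq)
Ksp = [Cu²⁺][OH⁻]^2 = [Cu²⁺](0.12)^2
[Cu²⁺] = 2.9×10⁻²⁰ / (0.12)^2 = 2.0×10⁻¹⁸
[Cu²⁺] = 2.0×10⁻¹⁸ M

2.0×10⁻¹⁸ M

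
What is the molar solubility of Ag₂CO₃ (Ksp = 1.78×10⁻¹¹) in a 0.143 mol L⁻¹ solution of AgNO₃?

8.70×10⁻¹⁰ M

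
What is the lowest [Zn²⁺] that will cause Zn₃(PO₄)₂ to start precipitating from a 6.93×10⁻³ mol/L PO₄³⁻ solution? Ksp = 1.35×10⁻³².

A salt starts to precipitate once the ion product Q reaches its Ksp.
Zn₃(PO₄)₂(s) ⇌ 3 Zn²⁺(aq) + 2 PO₄³⁻(aq)
Ksp = [Zn²⁺]^3[PO₄³⁻]^2 = [Zn²⁺]^3(6.93×10⁻³)^2
[Zn²⁺]^3 = 1.35×10⁻³² / (6.93×10⁻³)^2 = 2.81×10⁻²⁸
[Zn²⁺] = 6.55×10⁻¹⁰ mol/L

6.55×10⁻¹⁰ M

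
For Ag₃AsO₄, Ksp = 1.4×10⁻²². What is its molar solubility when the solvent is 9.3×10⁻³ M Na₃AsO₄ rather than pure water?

8.2×10⁻⁸ M

Ag₃AsO₄(s) ⇌ 3 Ag⁺(aq) + AsO₄³⁻(aq)
Let s be the solubility of Ag₃AsO₄ here. The common ion gives [AsO₄³⁻] ≈ 9.3×10⁻³ M, and [Ag⁺] = 3s.
Ksp = [Ag⁺]^3[AsO₄³⁻] = (3s)^3(9.3×10⁻³)
(3s)^3 = 1.4×10⁻²² / (9.3×10⁻³) = 1.5×10⁻²⁰
s = 8.2×10⁻⁸ M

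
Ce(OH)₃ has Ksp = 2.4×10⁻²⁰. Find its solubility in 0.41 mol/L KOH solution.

3.5×10⁻¹⁹ M

Ce(OH)₃(s) ⇌ Ce³⁺(aq) + 3 OH⁻(aq)
Let s be the solubility of Ce(OH)₃ here. The common ion gives [OH⁻] ≈ 0.41 mol/L, and [Ce³⁺] = s.
Ksp = [Ce³⁺][OH⁻]^3 = s(0.41)^3
s = 2.4×10⁻²⁰ / (0.41)^3 = 3.5×10⁻¹⁹
s = 3.5×10⁻¹⁹ mol/L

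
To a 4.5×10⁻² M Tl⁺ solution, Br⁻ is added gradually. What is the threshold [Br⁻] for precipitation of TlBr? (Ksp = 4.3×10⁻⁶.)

9.6×10⁻⁵ M

Precipitation begins when Q = Ksp.
TlBr(s) ⇌ Tl⁺(aq) + Br⁻(aq)
Ksp = [Tl⁺][Br⁻] = [Br⁻](4.5×10⁻²)
[Br⁻] = 4.3×10⁻⁶ / (4.5×10⁻²) = 9.6×10⁻⁵
[Br⁻] = 9.6×10⁻⁵ M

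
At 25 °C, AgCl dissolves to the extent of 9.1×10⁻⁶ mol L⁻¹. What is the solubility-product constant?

Ksp = 8.3×10⁻¹¹

AgCl(s) ⇌ Ag⁺(aq) + Cl⁻(aq)
Let s be the molar solubility. Then [Ag⁺] = s and [Cl⁻] = s.
Ksp = [Ag⁺][Cl⁻] = s · s = s^2
Ksp = (9.1×10⁻⁶)^2 = 8.3×10⁻¹¹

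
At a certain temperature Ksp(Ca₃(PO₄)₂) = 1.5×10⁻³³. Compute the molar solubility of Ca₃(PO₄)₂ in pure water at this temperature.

1.1×10⁻⁷ M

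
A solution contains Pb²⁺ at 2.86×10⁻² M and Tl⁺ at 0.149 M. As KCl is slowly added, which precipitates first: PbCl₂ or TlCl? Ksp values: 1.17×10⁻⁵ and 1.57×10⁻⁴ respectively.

TlCl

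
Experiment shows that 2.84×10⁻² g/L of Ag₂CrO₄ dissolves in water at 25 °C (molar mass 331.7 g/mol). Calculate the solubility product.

Ksp = 2.51×10⁻¹²

Molar solubility s = (2.84×10⁻² g/L) / (331.7 g/mol) = 8.5620×10⁻⁵ mol/L
Ag₂CrO₄(s) ⇌ 2 Ag⁺(aq) + CrO₄²⁻(aq)
If s mol/L of Ag₂CrO₄ dissolves, [Ag⁺] = 2s and [CrO₄²⁻] = s.
Ksp = [Ag⁺]^2[CrO₄²⁻] = (2s)^2 · s = 4s^3
Ksp = 4 × (8.5620×10⁻⁵)^3 = 2.51×10⁻¹²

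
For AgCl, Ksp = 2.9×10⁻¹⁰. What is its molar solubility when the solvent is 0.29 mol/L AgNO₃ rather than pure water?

1.0×10⁻⁹ M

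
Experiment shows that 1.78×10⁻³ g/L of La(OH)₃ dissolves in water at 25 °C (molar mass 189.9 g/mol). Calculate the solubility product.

Molar solubility s = (1.78×10⁻³ g/L) / (189.9 g/mol) = 9.3734×10⁻⁶ mol/L
La(OH)₃(s) ⇌ La³⁺(aq) + 3 OH⁻(aq)
For each mole of La(OH)₃ that dissolves per liter, [La³⁺] = s and [OH⁻] = 3s; let s denote this solubility.
Ksp = [La³⁺][OH⁻]^3 = s · (3s)^3 = 27s^4
Ksp = 27 × (9.3734×10⁻⁶)^4 = 2.08×10⁻¹⁹

Ksp = 2.08×10⁻¹⁹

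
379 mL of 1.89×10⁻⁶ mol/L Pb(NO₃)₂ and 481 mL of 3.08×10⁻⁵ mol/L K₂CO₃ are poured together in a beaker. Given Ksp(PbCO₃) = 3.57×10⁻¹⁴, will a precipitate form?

After mixing, V = 379 mL + 481 mL = 860 mL.
[Pb²⁺] = (1.89×10⁻⁶)(379)/860 = 8.33×10⁻⁷ mol/L
[CO₃²⁻] = (3.08×10⁻⁵)(481)/860 = 1.72×10⁻⁵ mol/L
Q = [Pb²⁺][CO₃²⁻] = 1.43×10⁻¹¹
Because Q > Ksp (1.43×10⁻¹¹ vs 3.57×10⁻¹⁴), a precipitate of PbCO₃ forms.

Yes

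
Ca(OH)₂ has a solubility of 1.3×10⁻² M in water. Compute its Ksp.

Ca(OH)₂(s) ⇌ Ca²⁺(aq) + 2 OH⁻(aq)
For each mole of Ca(OH)₂ that dissolves per liter, [Ca²⁺] = s and [OH⁻] = 2s; let s denote this solubility.
Ksp = [Ca²⁺][OH⁻]^2 = s · (2s)^2 = 4s^3
Ksp = 4 × (1.3×10⁻²)^3 = 8.8×10⁻⁶

Ksp = 8.8×10⁻⁶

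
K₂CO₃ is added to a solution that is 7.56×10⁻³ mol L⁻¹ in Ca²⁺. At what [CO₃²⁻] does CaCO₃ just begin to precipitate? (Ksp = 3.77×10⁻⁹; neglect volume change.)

4.99×10⁻⁷ M

Precipitation begins when Q = Ksp.
CaCO₃(s) ⇌ Ca²⁺(aq) + CO₃²⁻(aq)
Ksp = [Ca²⁺][CO₃²⁻] = [CO₃²⁻](7.56×10⁻³)
[CO₃²⁻] = 3.77×10⁻⁹ / (7.56×10⁻³) = 4.99×10⁻⁷
[CO₃²⁻] = 4.99×10⁻⁷ mol L⁻¹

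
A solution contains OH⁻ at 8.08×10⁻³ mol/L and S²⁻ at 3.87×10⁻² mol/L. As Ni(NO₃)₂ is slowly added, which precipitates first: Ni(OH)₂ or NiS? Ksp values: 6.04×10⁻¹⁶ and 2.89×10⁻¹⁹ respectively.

NiS

A salt starts to precipitate once the ion product Q reaches its Ksp.
For Ni(OH)₂: [Ni²⁺] = (Ksp/[OH⁻]^2) = 9.25×10⁻¹² mol/L
For NiS: [Ni²⁺] = (Ksp/[S²⁻]) = 7.47×10⁻¹⁸ mol/L
The smaller threshold [Ni²⁺] is reached first, so NiS precipitates first.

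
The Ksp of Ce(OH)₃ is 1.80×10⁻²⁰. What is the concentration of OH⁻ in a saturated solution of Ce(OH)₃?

Ce(OH)₃(s) ⇌ Ce³⁺(aq) + 3 OH⁻(aq)
With molar solubility s: [Ce³⁺] = s, [OH⁻] = 3s.
Ksp = [Ce³⁺][OH⁻]^3 = s · (3s)^3 = 27s^4 = 1.80×10⁻²⁰
s = 5.08×10⁻⁶ mol/L
[OH⁻] = 3s = 1.52×10⁻⁵ mol/L

1.52×10⁻⁵ M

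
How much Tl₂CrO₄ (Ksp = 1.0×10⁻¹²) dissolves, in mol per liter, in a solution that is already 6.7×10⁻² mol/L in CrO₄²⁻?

1.9×10⁻⁶ M

Tl₂CrO₄(s) ⇌ 2 Tl⁺(aq) + CrO₄²⁻(aq)
Let s be the solubility of Tl₂CrO₄ here. The common ion gives [CrO₄²⁻] ≈ 6.7×10⁻² mol/L, and [Tl⁺] = 2s.
Ksp = [Tl⁺]^2[CrO₄²⁻] = (2s)^2(6.7×10⁻²)
(2s)^2 = 1.0×10⁻¹² / (6.7×10⁻²) = 1.5×10⁻¹¹
s = 1.9×10⁻⁶ mol/L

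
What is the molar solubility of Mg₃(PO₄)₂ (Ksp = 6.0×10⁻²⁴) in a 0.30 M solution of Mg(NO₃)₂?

Mg₃(PO₄)₂(s) ⇌ 3 Mg²⁺(aq) + 2 PO₄³⁻(aq)
Let s be the solubility of Mg₃(PO₄)₂ here. The common ion gives [Mg²⁺] ≈ 0.30 M, and [PO₄³⁻] = 2s.
Ksp = [Mg²⁺]^3[PO₄³⁻]^2 = (0.30)^3(2s)^2
(2s)^2 = 6.0×10⁻²⁴ / (0.30)^3 = 2.2×10⁻²²
s = 7.5×10⁻¹² M

7.5×10⁻¹² M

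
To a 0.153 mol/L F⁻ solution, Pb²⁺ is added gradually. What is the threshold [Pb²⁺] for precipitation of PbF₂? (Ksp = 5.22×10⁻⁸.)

A salt starts to precipitate once the ion product Q reaches its Ksp.
PbF₂(s) ⇌ Pb²⁺(aq) + 2 F⁻(aq)
Ksp = [Pb²⁺][F⁻]^2 = [Pb²⁺](0.153)^2
[Pb²⁺] = 5.22×10⁻⁸ / (0.153)^2 = 2.23×10⁻⁶
[Pb²⁺] = 2.23×10⁻⁶ mol/L

2.23×10⁻⁶ M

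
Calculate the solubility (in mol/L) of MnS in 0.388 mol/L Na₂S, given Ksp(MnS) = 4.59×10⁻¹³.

1.18×10⁻¹² M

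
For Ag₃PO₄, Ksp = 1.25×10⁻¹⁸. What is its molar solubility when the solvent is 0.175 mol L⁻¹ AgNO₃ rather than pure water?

2.33×10⁻¹⁶ M

Ag₃PO₄(s) ⇌ 3 Ag⁺(aq) + PO₄³⁻(aq)
Ag⁺ is already present at 0.175 mol L⁻¹. If s mol/L of Ag₃PO₄ dissolves, [PO₄³⁻] = s while [Ag⁺] ≈ 0.175 mol L⁻¹.
Ksp = [Ag⁺]^3[PO₄³⁻] = (0.175)^3s
s = 1.25×10⁻¹⁸ / (0.175)^3 = 2.33×10⁻¹⁶
s = 2.33×10⁻¹⁶ mol L⁻¹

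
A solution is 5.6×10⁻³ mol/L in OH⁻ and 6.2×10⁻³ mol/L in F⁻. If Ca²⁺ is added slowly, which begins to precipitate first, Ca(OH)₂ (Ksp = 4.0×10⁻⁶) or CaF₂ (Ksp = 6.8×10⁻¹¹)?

Precipitation begins when Q = Ksp.
For Ca(OH)₂: [Ca²⁺] = (Ksp/[OH⁻]^2) = 0.13 mol/L
For CaF₂: [Ca²⁺] = (Ksp/[F⁻]^2) = 1.8×10⁻⁶ mol/L
The smaller threshold [Ca²⁺] is reached first, so CaF₂ precipitates first.

CaF₂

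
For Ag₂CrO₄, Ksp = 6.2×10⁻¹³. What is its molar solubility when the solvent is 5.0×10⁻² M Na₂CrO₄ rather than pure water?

Ag₂CrO₄(s) ⇌ 2 Ag⁺(aq) + CrO₄²⁻(aq)
Let s be the solubility of Ag₂CrO₄ here. The common ion gives [CrO₄²⁻] ≈ 5.0×10⁻² M, and [Ag⁺] = 2s.
Ksp = [Ag⁺]^2[CrO₄²⁻] = (2s)^2(5.0×10⁻²)
(2s)^2 = 6.2×10⁻¹³ / (5.0×10⁻²) = 1.2×10⁻¹¹
s = 1.8×10⁻⁶ M

1.8×10⁻⁶ M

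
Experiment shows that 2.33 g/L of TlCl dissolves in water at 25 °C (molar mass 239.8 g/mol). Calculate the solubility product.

s = (2.33 g L⁻¹)/(239.8 g mol⁻¹) = 9.7164×10⁻³ M
TlCl(s) ⇌ Tl⁺(aq) + Cl⁻(aq)
Let s be the molar solubility. Then [Tl⁺] = s and [Cl⁻] = s.
Ksp = [Tl⁺][Cl⁻] = s · s = s^2
Ksp = (9.7164×10⁻³)^2 = 9.44×10⁻⁵

Ksp = 9.44×10⁻⁵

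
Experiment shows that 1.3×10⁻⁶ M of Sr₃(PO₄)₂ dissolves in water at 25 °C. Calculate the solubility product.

Sr₃(PO₄)₂(s) ⇌ 3 Sr²⁺(aq) + 2 PO₄³⁻(aq)
For each mole of Sr₃(PO₄)₂ that dissolves per liter, [Sr²⁺] = 3s and [PO₄³⁻] = 2s; let s denote this solubility.
Ksp = [Sr²⁺]^3[PO₄³⁻]^2 = (3s)^3 · (2s)^2 = 108s^5
Ksp = 108 × (1.3×10⁻⁶)^5 = 4.0×10⁻²⁸

Ksp = 4.0×10⁻²⁸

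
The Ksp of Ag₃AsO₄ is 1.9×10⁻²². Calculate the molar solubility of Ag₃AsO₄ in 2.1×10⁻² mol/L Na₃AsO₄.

Ag₃AsO₄(s) ⇌ 3 Ag⁺(aq) + AsO₄³⁻(aq)
Let s be the solubility of Ag₃AsO₄ here. The common ion gives [AsO₄³⁻] ≈ 2.1×10⁻² mol/L, and [Ag⁺] = 3s.
Ksp = [Ag⁺]^3[AsO₄³⁻] = (3s)^3(2.1×10⁻²)
(3s)^3 = 1.9×10⁻²² / (2.1×10⁻²) = 9.0×10⁻²¹
s = 6.9×10⁻⁸ mol/L

6.9×10⁻⁸ M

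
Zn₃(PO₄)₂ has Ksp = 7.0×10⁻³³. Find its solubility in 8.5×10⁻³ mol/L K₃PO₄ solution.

1.5×10⁻¹⁰ M

Zn₃(PO₄)₂(s) ⇌ 3 Zn²⁺(aq) + 2 PO₄³⁻(aq)
Let s be the solubility of Zn₃(PO₄)₂ here. The common ion gives [PO₄³⁻] ≈ 8.5×10⁻³ mol/L, and [Zn²⁺] = 3s.
Ksp = [Zn²⁺]^3[PO₄³⁻]^2 = (3s)^3(8.5×10⁻³)^2
(3s)^3 = 7.0×10⁻³³ / (8.5×10⁻³)^2 = 9.7×10⁻²⁹
s = 1.5×10⁻¹⁰ mol/L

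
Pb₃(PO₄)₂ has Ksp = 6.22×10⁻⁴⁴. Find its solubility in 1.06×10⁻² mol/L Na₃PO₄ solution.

2.74×10⁻¹⁴ M

Pb₃(PO₄)₂(s) ⇌ 3 Pb²⁺(aq) + 2 PO₄³⁻(aq)
Let s be the solubility of Pb₃(PO₄)₂ here. The common ion gives [PO₄³⁻] ≈ 1.06×10⁻² mol/L, and [Pb²⁺] = 3s.
Ksp = [Pb²⁺]^3[PO₄³⁻]^2 = (3s)^3(1.06×10⁻²)^2
(3s)^3 = 6.22×10⁻⁴⁴ / (1.06×10⁻²)^2 = 5.54×10⁻⁴⁰
s = 2.74×10⁻¹⁴ mol/L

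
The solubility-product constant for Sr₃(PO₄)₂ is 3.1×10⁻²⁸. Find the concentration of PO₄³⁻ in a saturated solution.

2.5×10⁻⁶ M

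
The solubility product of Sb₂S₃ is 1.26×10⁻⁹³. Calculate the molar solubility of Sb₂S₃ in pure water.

Sb₂S₃(s) ⇌ 2 Sb³⁺(aq) + 3 S²⁻(aq)
Call the molar solubility s, so that [Sb³⁺] = 2s and [S²⁻] = 3s.
Ksp = [Sb³⁺]^2[S²⁻]^3 = (2s)^2 · (3s)^3 = 108s^5
108s^5 = 1.26×10⁻⁹³  ⇒  s^5 = 1.17×10⁻⁹⁵
s = 1.03×10⁻¹⁹ mol/L

1.03×10⁻¹⁹ M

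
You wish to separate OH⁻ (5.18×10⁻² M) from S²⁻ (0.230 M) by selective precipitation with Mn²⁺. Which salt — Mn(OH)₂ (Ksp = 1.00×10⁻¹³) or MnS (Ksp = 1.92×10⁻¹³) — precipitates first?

MnS

Each salt precipitates once Q = Ksp for that salt.
For Mn(OH)₂: [Mn²⁺] = (Ksp/[OH⁻]^2) = 3.73×10⁻¹¹ M
For MnS: [Mn²⁺] = (Ksp/[S²⁻]) = 8.35×10⁻¹³ M
MnS requires the lower [Mn²⁺], so it precipitates first.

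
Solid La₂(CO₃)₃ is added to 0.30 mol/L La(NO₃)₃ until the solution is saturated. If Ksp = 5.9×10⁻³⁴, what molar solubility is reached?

6.2×10⁻¹² M

La₂(CO₃)₃(s) ⇌ 2 La³⁺(aq) + 3 CO₃²⁻(aq)
The solution already contains La³⁺ at 0.30 mol/L. Let s be the molar solubility of La₂(CO₃)₃.
[La³⁺] ≈ 0.30 mol/L (common ion dominates); [CO₃²⁻] = 3s.
Ksp = [La³⁺]^2[CO₃²⁻]^3 = (0.30)^2(3s)^3
(3s)^3 = 5.9×10⁻³⁴ / (0.30)^2 = 6.6×10⁻³³
s = 6.2×10⁻¹² mol/L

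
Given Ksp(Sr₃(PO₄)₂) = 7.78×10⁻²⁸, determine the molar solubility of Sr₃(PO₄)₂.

1.48×10⁻⁶ M

Sr₃(PO₄)₂(s) ⇌ 3 Sr²⁺(aq) + 2 PO₄³⁻(aq)
For each mole of Sr₃(PO₄)₂ that dissolves per liter, [Sr²⁺] = 3s and [PO₄³⁻] = 2s; let s denote this solubility.
Ksp = [Sr²⁺]^3[PO₄³⁻]^2 = (3s)^3 · (2s)^2 = 108s^5
108s^5 = 7.78×10⁻²⁸  ⇒  s^5 = 7.20×10⁻³⁰
s = (7.20×10⁻³⁰)^(1/5) = 1.48×10⁻⁶ M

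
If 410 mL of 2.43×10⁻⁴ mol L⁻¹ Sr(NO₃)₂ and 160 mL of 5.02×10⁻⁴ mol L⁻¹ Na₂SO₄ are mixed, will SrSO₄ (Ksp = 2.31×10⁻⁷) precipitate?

No

Total volume after mixing = 410 + 160 = 570 mL.
[Sr²⁺] = (2.43×10⁻⁴)(410)/570 = 1.75×10⁻⁴ mol L⁻¹
[SO₄²⁻] = (5.02×10⁻⁴)(160)/570 = 1.41×10⁻⁴ mol L⁻¹
Q = [Sr²⁺][SO₄²⁻] = 2.46×10⁻⁸
Q < Ksp (2.46×10⁻⁸ vs 2.31×10⁻⁷); the solution remains unsaturated and no precipitate forms.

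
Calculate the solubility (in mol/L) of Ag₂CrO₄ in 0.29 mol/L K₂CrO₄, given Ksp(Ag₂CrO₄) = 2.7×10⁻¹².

Ag₂CrO₄(s) ⇌ 2 Ag⁺(aq) + CrO₄²⁻(aq)
Let s be the solubility of Ag₂CrO₄ here. The common ion gives [CrO₄²⁻] ≈ 0.29 mol/L, and [Ag⁺] = 2s.
Ksp = [Ag⁺]^2[CrO₄²⁻] = (2s)^2(0.29)
(2s)^2 = 2.7×10⁻¹² / (0.29) = 9.3×10⁻¹²
s = 1.5×10⁻⁶ mol/L

1.5×10⁻⁶ M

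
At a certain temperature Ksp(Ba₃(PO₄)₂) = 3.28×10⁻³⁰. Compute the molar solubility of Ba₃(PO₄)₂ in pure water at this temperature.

Ba₃(PO₄)₂(s) ⇌ 3 Ba²⁺(aq) + 2 PO₄³⁻(aq)
Call the molar solubility s, so that [Ba²⁺] = 3s and [PO₄³⁻] = 2s.
Ksp = [Ba²⁺]^3[PO₄³⁻]^2 = (3s)^3 · (2s)^2 = 108s^5
108s^5 = 3.28×10⁻³⁰  ⇒  s^5 = 3.04×10⁻³²
s = 4.97×10⁻⁷ M

4.97×10⁻⁷ M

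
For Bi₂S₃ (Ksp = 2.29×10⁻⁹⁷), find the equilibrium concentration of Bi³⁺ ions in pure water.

Bi₂S₃(s) ⇌ 2 Bi³⁺(aq) + 3 S²⁻(aq)
Call the molar solubility s, so that [Bi³⁺] = 2s and [S²⁻] = 3s.
Ksp = [Bi³⁺]^2[S²⁻]^3 = (2s)^2 · (3s)^3 = 108s^5 = 2.29×10⁻⁹⁷
s = 1.84×10⁻²⁰ mol L⁻¹
[Bi³⁺] = 2s = 3.68×10⁻²⁰ mol L⁻¹

3.68×10⁻²⁰ M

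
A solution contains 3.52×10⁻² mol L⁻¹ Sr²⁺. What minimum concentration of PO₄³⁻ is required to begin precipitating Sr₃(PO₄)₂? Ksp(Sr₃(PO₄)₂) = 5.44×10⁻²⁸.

3.53×10⁻¹² M

Precipitation of each salt begins when its ion product equals Ksp.
Sr₃(PO₄)₂(s) ⇌ 3 Sr²⁺(aq) + 2 PO₄³⁻(aq)
Ksp = [Sr²⁺]^3[PO₄³⁻]^2 = [PO₄³⁻]^2(3.52×10⁻²)^3
[PO₄³⁻]^2 = 5.44×10⁻²⁸ / (3.52×10⁻²)^3 = 1.25×10⁻²³
[PO₄³⁻] = 3.53×10⁻¹² mol L⁻¹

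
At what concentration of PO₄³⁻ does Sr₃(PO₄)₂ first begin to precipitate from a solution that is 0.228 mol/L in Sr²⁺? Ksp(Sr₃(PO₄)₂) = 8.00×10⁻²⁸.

Each salt precipitates once Q = Ksp for that salt.
Sr₃(PO₄)₂(s) ⇌ 3 Sr²⁺(aq) + 2 PO₄³⁻(aq)
Ksp = [Sr²⁺]^3[PO₄³⁻]^2 = [PO₄³⁻]^2(0.228)^3
[PO₄³⁻]^2 = 8.00×10⁻²⁸ / (0.228)^3 = 6.75×10⁻²⁶
[PO₄³⁻] = 2.60×10⁻¹³ mol/L

2.60×10⁻¹³ M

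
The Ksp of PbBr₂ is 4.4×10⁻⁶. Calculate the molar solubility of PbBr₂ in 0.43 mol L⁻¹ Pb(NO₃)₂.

1.6×10⁻³ M

PbBr₂(s) ⇌ Pb²⁺(aq) + 2 Br⁻(aq)
Pb²⁺ is already present at 0.43 mol L⁻¹. If s mol/L of PbBr₂ dissolves, [Br⁻] = 2s while [Pb²⁺] ≈ 0.43 mol L⁻¹.
Ksp = [Pb²⁺][Br⁻]^2 = (0.43)(2s)^2
(2s)^2 = 4.4×10⁻⁶ / (0.43) = 1.0×10⁻⁵
s = 1.6×10⁻³ mol L⁻¹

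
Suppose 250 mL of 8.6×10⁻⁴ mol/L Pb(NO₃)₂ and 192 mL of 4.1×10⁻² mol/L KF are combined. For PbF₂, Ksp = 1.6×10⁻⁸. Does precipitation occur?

After mixing, V = 250 mL + 192 mL = 442 mL.
[Pb²⁺] = (8.6×10⁻⁴)(250)/442 = 4.9×10⁻⁴ mol/L
[F⁻] = (4.1×10⁻²)(192)/442 = 1.8×10⁻² mol/L
Q = [Pb²⁺][F⁻]^2 = 1.5×10⁻⁷
Since Q (1.5×10⁻⁷) exceeds Ksp (1.6×10⁻⁸), PbF₂ will precipitate.

Yes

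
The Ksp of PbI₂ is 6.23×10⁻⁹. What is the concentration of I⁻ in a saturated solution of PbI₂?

PbI₂(s) ⇌ Pb²⁺(aq) + 2 I⁻(aq)
With molar solubility s: [Pb²⁺] = s, [I⁻] = 2s.
Ksp = [Pb²⁺][I⁻]^2 = s · (2s)^2 = 4s^3 = 6.23×10⁻⁹
s = 1.16×10⁻³ mol L⁻¹
[I⁻] = 2s = 2.32×10⁻³ mol L⁻¹

2.32×10⁻³ M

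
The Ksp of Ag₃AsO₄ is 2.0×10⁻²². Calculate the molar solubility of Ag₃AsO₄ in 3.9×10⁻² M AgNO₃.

3.4×10⁻¹⁸ M

Ag₃AsO₄(s) ⇌ 3 Ag⁺(aq) + AsO₄³⁻(aq)
Ag⁺ is already present at 3.9×10⁻² M. If s mol/L of Ag₃AsO₄ dissolves, [AsO₄³⁻] = s while [Ag⁺] ≈ 3.9×10⁻² M.
Ksp = [Ag⁺]^3[AsO₄³⁻] = (3.9×10⁻²)^3s
s = 2.0×10⁻²² / (3.9×10⁻²)^3 = 3.4×10⁻¹⁸
s = 3.4×10⁻¹⁸ M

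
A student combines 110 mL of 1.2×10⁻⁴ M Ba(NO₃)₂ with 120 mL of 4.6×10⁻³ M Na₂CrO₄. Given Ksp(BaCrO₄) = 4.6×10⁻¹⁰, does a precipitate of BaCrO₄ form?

The combined volume is 230 mL.
[Ba²⁺] = (1.2×10⁻⁴)(110)/230 = 5.7×10⁻⁵ M
[CrO₄²⁻] = (4.6×10⁻³)(120)/230 = 2.4×10⁻³ M
Q = [Ba²⁺][CrO₄²⁻] = 1.4×10⁻⁷
Because Q > Ksp (1.4×10⁻⁷ vs 4.6×10⁻¹⁰), a precipitate of BaCrO₄ forms.

Yes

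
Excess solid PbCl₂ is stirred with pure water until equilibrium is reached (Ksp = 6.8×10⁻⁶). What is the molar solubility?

PbCl₂(s) ⇌ Pb²⁺(aq) + 2 Cl⁻(aq)
Call the molar solubility s, so that [Pb²⁺] = s and [Cl⁻] = 2s.
Ksp = [Pb²⁺][Cl⁻]^2 = s · (2s)^2 = 4s^3
4s^3 = 6.8×10⁻⁶  ⇒  s^3 = 1.7×10⁻⁶
s = 1.2×10⁻² M

1.2×10⁻² M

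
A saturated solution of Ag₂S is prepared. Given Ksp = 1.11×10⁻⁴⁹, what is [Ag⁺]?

Ag₂S(s) ⇌ 2 Ag⁺(aq) + S²⁻(aq)
Let s be the molar solubility. Then [Ag⁺] = 2s and [S²⁻] = s.
Ksp = [Ag⁺]^2[S²⁻] = (2s)^2 · s = 4s^3 = 1.11×10⁻⁴⁹
s = 3.03×10⁻¹⁷ M
[Ag⁺] = 2s = 6.06×10⁻¹⁷ M

6.06×10⁻¹⁷ M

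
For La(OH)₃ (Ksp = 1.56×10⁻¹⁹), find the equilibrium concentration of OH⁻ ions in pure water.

2.62×10⁻⁵ M

La(OH)₃(s) ⇌ La³⁺(aq) + 3 OH⁻(aq)
With molar solubility s: [La³⁺] = s, [OH⁻] = 3s.
Ksp = [La³⁺][OH⁻]^3 = s · (3s)^3 = 27s^4 = 1.56×10⁻¹⁹
s = 8.72×10⁻⁶ M
[OH⁻] = 3s = 2.62×10⁻⁵ M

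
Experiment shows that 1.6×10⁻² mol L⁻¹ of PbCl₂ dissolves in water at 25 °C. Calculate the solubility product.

Ksp = 1.6×10⁻⁵

PbCl₂(s) ⇌ Pb²⁺(aq) + 2 Cl⁻(aq)
Let s be the molar solubility. Then [Pb²⁺] = s and [Cl⁻] = 2s.
Ksp = [Pb²⁺][Cl⁻]^2 = s · (2s)^2 = 4s^3
Ksp = 4 × (1.6×10⁻²)^3 = 1.6×10⁻⁵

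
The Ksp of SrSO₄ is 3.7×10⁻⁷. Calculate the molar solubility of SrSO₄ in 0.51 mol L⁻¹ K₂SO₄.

SrSO₄(s) ⇌ Sr²⁺(aq) + SO₄²⁻(aq)
Let s be the solubility of SrSO₄ here. The common ion gives [SO₄²⁻] ≈ 0.51 mol L⁻¹, and [Sr²⁺] = s.
Ksp = [Sr²⁺][SO₄²⁻] = s(0.51)
s = 3.7×10⁻⁷ / (0.51) = 7.3×10⁻⁷
s = 7.3×10⁻⁷ mol L⁻¹

7.3×10⁻⁷ M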